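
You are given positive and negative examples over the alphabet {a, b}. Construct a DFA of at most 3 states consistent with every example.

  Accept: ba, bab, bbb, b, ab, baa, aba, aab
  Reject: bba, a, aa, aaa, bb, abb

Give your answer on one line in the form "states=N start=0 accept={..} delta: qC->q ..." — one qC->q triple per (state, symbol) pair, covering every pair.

Fold the examples into a partial DFA from state 0: repeatedly fix the first undefined (state, symbol) met by the shortest-then-alphabetical prefix, trying targets in increasing order and rejecting any under which an Accept and a Reject string meet in one state with the same remainder; add a state when all current targets are rejected. Accepting states are where Accept strings end.
a: 0a undefined. 0a->0: ok.
b: 0b undefined. 0b->0: no, ba/bba meet in 0. Open state 1: 0b->1.
ba: 1a undefined. 1a->0: no, ba/a meet in 0. 1a->1: no, bab/bb meet in 1 with "b" left. Open state 2: 1a->2.
bb: 1b undefined. 1b->0: ok.
baa: 2a undefined. 2a->0: no, baa/bba meet in 0. 2a->1: ok.
bab: 2b undefined. 2b->0: no, bab/bba meet in 0. 2b->1: ok.
All examples now run through 3 states with every (state, symbol) defined. Accept strings end in {1,2}, Reject strings end in {0}; accept={1,2}.

states=3 start=0 accept={1,2} delta: 0a->0 0b->1 1a->2 1b->0 2a->1 2b->1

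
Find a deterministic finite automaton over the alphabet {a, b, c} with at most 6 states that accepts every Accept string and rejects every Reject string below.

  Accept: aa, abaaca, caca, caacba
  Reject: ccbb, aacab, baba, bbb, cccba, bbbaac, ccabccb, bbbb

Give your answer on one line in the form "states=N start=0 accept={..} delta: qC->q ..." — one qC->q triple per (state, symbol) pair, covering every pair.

Grow the machine one transition at a time. Run the examples from 0; the earliest place one falls off (shortest prefix, ties alphabetical) gets sent to the lowest-numbered state that keeps every Accept/Reject pair distinguishable — a pair clashes when both reach the same state with identical unread suffix — and to a fresh state only if none does.
a: 0a undefined. 0a->0: ok.
b: 0b undefined. 0b->0: no, aa/baba meet in 0. Open state 1: 0b->1.
c: 0c undefined. 0c->0: no, caacba/cccba meet in 1 with "a" left. 0c->1: ok.
ba: 1a undefined. 1a->0: no, aa/baba meet in 0. 1a->1: ok.
bb: 1b undefined. 1b->0: no, aa/aacab meet in 0. 1b->1: ok.
cc: 1c undefined. 1c->0: no, aa/bbbaac meet in 0. 1c->1: no, abaaca/ccbb meet in 1. Open state 2: 1c->2.
cca: 2a undefined. 2a->0: ok.
ccb: 2b undefined. 2b->0: ok.
ccc: 2c undefined. 2c->0: ok.
All examples now run through 3 states with every (state, symbol) defined. Accept strings end in {0}, Reject strings end in {1,2}; accept={0}.

states=3 start=0 accept={0} delta: 0a->0 0b->1 0c->1 1a->1 1b->1 1c->2 2a->0 2b->0 2c->0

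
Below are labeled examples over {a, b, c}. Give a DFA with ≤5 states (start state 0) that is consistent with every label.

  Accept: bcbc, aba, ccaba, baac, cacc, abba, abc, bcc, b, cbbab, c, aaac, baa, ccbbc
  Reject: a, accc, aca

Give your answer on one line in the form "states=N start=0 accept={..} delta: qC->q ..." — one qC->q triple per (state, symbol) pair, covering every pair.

states=4 start=0 accept={1,2,3} delta: 0a->0 0b->1 0c->2 1a->1 1b->1 1c->1 2a->0 2b->0 2c->3 3a->0 3b->0 3c->0

Grow the machine one transition at a time. Run the examples from 0; the earliest place one falls off (shortest prefix, ties alphabetical) gets sent to the lowest-numbered state that keeps every Accept/Reject pair distinguishable — a pair clashes when both reach the same state with identical unread suffix — and to a fresh state only if none does.
a: 0a undefined. 0a->0: ok.
b: 0b undefined. 0b->0: no, aba/a meet in 0. Open state 1: 0b->1.
c: 0c undefined. 0c->0: no, cacc/a meet in 0. 0c->1: no, aba/aca meet in 1 with "a" left. Open state 2: 0c->2.
ba: 1a undefined. 1a->0: no, aba/a meet in 0. 1a->1: ok.
bc: 1c undefined. 1c->0: no, bcbc/a meet in 0. 1c->1: ok.
ca: 2a undefined. 2a->0: ok.
cb: 2b undefined. 2b->0: ok.
cc: 2c undefined. 2c->0: no, cacc/a meet in 0. 2c->1: no, aba/accc meet in 1. 2c->2: no, cacc/accc meet in 2. Open state 3: 2c->3.
abb: 1b undefined. 1b->0: no, abba/a meet in 0. 1b->1: ok.
cca: 3a undefined. 3a->0: ok.
ccb: 3b undefined. 3b->0: ok.
accc: 3c undefined. 3c->0: ok.
All examples now run through 4 states with every (state, symbol) defined. Accept strings end in {1,2,3}, Reject strings end in {0}; accept={1,2,3}.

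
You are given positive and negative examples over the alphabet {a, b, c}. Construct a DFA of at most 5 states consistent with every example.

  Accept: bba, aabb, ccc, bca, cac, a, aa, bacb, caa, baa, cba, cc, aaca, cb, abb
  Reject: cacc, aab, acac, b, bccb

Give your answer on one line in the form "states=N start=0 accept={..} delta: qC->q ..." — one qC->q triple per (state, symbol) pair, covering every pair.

Fold the examples into a partial DFA from state 0: repeatedly fix the first undefined (state, symbol) met by the shortest-then-alphabetical prefix, trying targets in increasing order and rejecting any under which an Accept and a Reject string meet in one state with the same remainder; add a state when all current targets are rejected. Accepting states are where Accept strings end.
a: 0a undefined. 0a->0: no, cac/acac meet in 0 with "cac" left. Open state 1: 0a->1.
b: 0b undefined. 0b->0: ok.
c: 0c undefined. 0c->0: no, ccc/b meet in 0. 0c->1: no, bacb/bccb meet in 1 with "cb" left. Open state 2: 0c->2.
aa: 1a undefined. 1a->0: no, aabb/aab meet in 0. 1a->1: ok.
ab: 1b undefined. 1b->0: no, aabb/aab meet in 0. 1b->1: no, bba/aab meet in 1. 1b->2: ok.
ac: 1c undefined. 1c->0: no, bacb/acac meet in 0. 1c->1: no, bba/acac meet in 1. 1c->2: no, cac/acac meet in 2 with "ac" left. Open state 3: 1c->3.
ca: 2a undefined. 2a->0: no, bca/b meet in 0. 2a->1: ok.
cb: 2b undefined. 2b->0: no, aabb/b meet in 0. 2b->1: ok.
cc: 2c undefined. 2c->0: no, ccc/aab meet in 2. 2c->1: ok.
aca: 3a undefined. 3a->0: no, aaca/b meet in 0. 3a->1: no, ccc/acac meet in 3. 3a->2: no, bba/acac meet in 1. 3a->3: ok.
acac: 3c undefined. 3c->0: ok.
bacb: 3b undefined. 3b->0: no, bacb/cacc meet in 0. 3b->1: ok.
All examples now run through 4 states with every (state, symbol) defined. Accept strings end in {1,3}, Reject strings end in {0,2}; accept={1,3}.

states=4 start=0 accept={1,3} delta: 0a->1 0b->0 0c->2 1a->1 1b->2 1c->3 2a->1 2b->1 2c->1 3a->3 3b->1 3c->0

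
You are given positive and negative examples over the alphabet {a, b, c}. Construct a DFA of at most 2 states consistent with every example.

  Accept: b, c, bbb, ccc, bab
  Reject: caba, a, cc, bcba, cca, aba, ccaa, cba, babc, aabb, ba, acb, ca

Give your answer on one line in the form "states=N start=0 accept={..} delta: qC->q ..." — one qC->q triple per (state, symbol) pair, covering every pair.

states=2 start=0 accept={1} delta: 0a->0 0b->1 0c->1 1a->0 1b->0 1c->0

State merging on the prefix tree: take the shortest (then alphabetical) example prefix whose next move is undefined and point that move at state 0, else 1, else 2, ...; a target is out if some Accept/Reject pair would then sit in one state with the same input left (inseparable). If every existing state is out, open a new one.
a: 0a undefined. 0a->0: ok.
b: 0b undefined. 0b->0: no, b/a meet in 0. Open state 1: 0b->1.
c: 0c undefined. 0c->0: no, b/acb meet in 1. 0c->1: ok.
ba: 1a undefined. 1a->0: ok.
bb: 1b undefined. 1b->0: ok.
bc: 1c undefined. 1c->0: ok.
All examples now run through 2 states with every (state, symbol) defined. Accept strings end in {1}, Reject strings end in {0}; accept={1}.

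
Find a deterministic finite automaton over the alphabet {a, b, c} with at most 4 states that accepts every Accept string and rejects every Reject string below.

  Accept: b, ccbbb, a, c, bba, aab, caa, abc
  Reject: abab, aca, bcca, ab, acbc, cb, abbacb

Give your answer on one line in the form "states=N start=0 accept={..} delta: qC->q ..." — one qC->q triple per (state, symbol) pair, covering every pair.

states=4 start=0 accept={0,1} delta: 0a->1 0b->0 0c->1 1a->0 1b->2 1c->2 2a->2 2b->3 2c->0 3a->0 3b->0 3c->2

Grow the machine one transition at a time. Run the examples from 0; the earliest place one falls off (shortest prefix, ties alphabetical) gets sent to the lowest-numbered state that keeps every Accept/Reject pair distinguishable — a pair clashes when both reach the same state with identical unread suffix — and to a fresh state only if none does.
a: 0a undefined. 0a->0: no, b/ab meet in 0 with "b" left. Open state 1: 0a->1.
b: 0b undefined. 0b->0: ok.
c: 0c undefined. 0c->0: no, b/cb meet in 0. 0c->1: ok.
aa: 1a undefined. 1a->0: ok.
ab: 1b undefined. 1b->0: no, b/abab meet in 0. 1b->1: no, b/abab meet in 0. Open state 2: 1b->2.
ac: 1c undefined. 1c->0: no, a/aca meet in 1. 1c->1: no, b/aca meet in 0. 1c->2: ok.
aba: 2a undefined. 2a->0: no, b/abab meet in 0. 2a->1: no, a/aca meet in 1. 2a->2: ok.
abb: 2b undefined. 2b->0: no, b/abab meet in 0. 2b->1: no, ccbbb/abab meet in 1. 2b->2: no, ccbbb/abab meet in 2. Open state 3: 2b->3.
abc: 2c undefined. 2c->0: ok.
abba: 3a undefined. 3a->0: ok.
acbc: 3c undefined. 3c->0: no, b/acbc meet in 0. 3c->1: no, a/acbc meet in 1. 3c->2: ok.
ccbb: 3b undefined. 3b->0: ok.
All examples now run through 4 states with every (state, symbol) defined. Accept strings end in {0,1}, Reject strings end in {2,3}; accept={0,1}.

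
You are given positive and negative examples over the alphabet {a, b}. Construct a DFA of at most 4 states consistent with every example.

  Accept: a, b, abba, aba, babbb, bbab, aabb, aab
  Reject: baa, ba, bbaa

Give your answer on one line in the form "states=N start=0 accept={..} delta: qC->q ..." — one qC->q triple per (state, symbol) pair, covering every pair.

states=4 start=0 accept={0,1,3} delta: 0a->1 0b->1 1a->2 1b->3 2a->2 2b->0 3a->1 3b->0

Grow the machine one transition at a time. Run the examples from 0; the earliest place one falls off (shortest prefix, ties alphabetical) gets sent to the lowest-numbered state that keeps every Accept/Reject pair distinguishable — a pair clashes when both reach the same state with identical unread suffix — and to a fresh state only if none does.
a: 0a undefined. 0a->0: no, aba/ba meet in 0 with "ba" left. Open state 1: 0a->1.
b: 0b undefined. 0b->0: no, a/ba meet in 1. 0b->1: ok.
aa: 1a undefined. 1a->0: no, a/baa meet in 1. 1a->1: no, a/baa meet in 1. Open state 2: 1a->2.
ab: 1b undefined. 1b->0: no, abba/ba meet in 2. 1b->1: no, abba/ba meet in 2. 1b->2: no, aba/baa meet in 2 with "a" left. Open state 3: 1b->3.
aab: 2b undefined. 2b->0: ok.
aba: 3a undefined. 3a->0: no, a/bbaa meet in 1. 3a->1: ok.
abb: 3b undefined. 3b->0: ok.
baa: 2a undefined. 2a->0: no, aab/baa meet in 0. 2a->1: no, a/baa meet in 1. 2a->2: ok.
All examples now run through 4 states with every (state, symbol) defined. Accept strings end in {0,1,3}, Reject strings end in {2}; accept={0,1,3}.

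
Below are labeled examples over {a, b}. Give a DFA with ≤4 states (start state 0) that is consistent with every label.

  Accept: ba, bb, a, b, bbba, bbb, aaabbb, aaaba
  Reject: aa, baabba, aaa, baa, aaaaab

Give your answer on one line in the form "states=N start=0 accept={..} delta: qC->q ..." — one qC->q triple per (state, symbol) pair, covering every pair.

states=4 start=0 accept={0,1} delta: 0a->1 0b->0 1a->2 1b->0 2a->2 2b->3 3a->0 3b->1

State merging on the prefix tree: take the shortest (then alphabetical) example prefix whose next move is undefined and point that move at state 0, else 1, else 2, ...; a target is out if some Accept/Reject pair would then sit in one state with the same input left (inseparable). If every existing state is out, open a new one.
a: 0a undefined. 0a->0: no, a/aa meet in 0. Open state 1: 0a->1.
b: 0b undefined. 0b->0: ok.
aa: 1a undefined. 1a->0: no, ba/baabba meet in 1. 1a->1: no, ba/aa meet in 1. Open state 2: 1a->2.
aaa: 2a undefined. 2a->0: no, bb/aaa meet in 0. 2a->1: no, ba/aaa meet in 1. 2a->2: ok.
aaab: 2b undefined. 2b->0: no, ba/baabba meet in 1. 2b->1: no, ba/aaaaab meet in 1. 2b->2: no, aaabbb/aa meet in 2. Open state 3: 2b->3.
aaaba: 3a undefined. 3a->0: ok.
aaabb: 3b undefined. 3b->0: no, ba/baabba meet in 1. 3b->1: ok.
aaabbb: 1b undefined. 1b->0: ok.
All examples now run through 4 states with every (state, symbol) defined. Accept strings end in {0,1}, Reject strings end in {2,3}; accept={0,1}.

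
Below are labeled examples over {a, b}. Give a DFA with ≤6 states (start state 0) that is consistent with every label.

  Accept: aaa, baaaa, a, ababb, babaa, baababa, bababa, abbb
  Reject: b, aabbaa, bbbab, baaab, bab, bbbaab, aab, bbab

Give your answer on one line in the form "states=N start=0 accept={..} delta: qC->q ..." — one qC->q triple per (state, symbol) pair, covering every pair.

states=4 start=0 accept={0,2} delta: 0a->0 0b->1 1a->0 1b->2 2a->3 2b->0 3a->1 3b->1

Grow the machine one transition at a time. Run the examples from 0; the earliest place one falls off (shortest prefix, ties alphabetical) gets sent to the lowest-numbered state that keeps every Accept/Reject pair distinguishable — a pair clashes when both reach the same state with identical unread suffix — and to a fresh state only if none does.
a: 0a undefined. 0a->0: ok.
b: 0b undefined. 0b->0: no, aaa/b meet in 0. Open state 1: 0b->1.
ba: 1a undefined. 1a->0: ok.
bb: 1b undefined. 1b->0: no, aaa/aabbaa meet in 0. 1b->1: no, aaa/aabbaa meet in 0. Open state 2: 1b->2.
bba: 2a undefined. 2a->0: no, aaa/aabbaa meet in 0. 2a->1: no, aaa/aabbaa meet in 0. 2a->2: no, ababb/aabbaa meet in 2. Open state 3: 2a->3.
bbb: 2b undefined. 2b->0: ok.
bbab: 3b undefined. 3b->0: no, aaa/bbab meet in 0. 3b->1: ok.
aabbaa: 3a undefined. 3a->0: no, aaa/aabbaa meet in 0. 3a->1: ok.
All examples now run through 4 states with every (state, symbol) defined. Accept strings end in {0,2}, Reject strings end in {1}; accept={0,2}.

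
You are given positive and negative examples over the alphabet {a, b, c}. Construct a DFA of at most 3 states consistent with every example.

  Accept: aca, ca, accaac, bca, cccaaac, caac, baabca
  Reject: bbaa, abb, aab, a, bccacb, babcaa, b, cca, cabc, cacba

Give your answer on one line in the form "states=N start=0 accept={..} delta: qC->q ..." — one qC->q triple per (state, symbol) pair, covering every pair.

states=3 start=0 accept={1,2} delta: 0a->0 0b->0 0c->1 1a->2 1b->0 1c->0 2a->0 2b->1 2c->0

Fold the examples into a partial DFA from state 0: repeatedly fix the first undefined (state, symbol) met by the shortest-then-alphabetical prefix, trying targets in increasing order and rejecting any under which an Accept and a Reject string meet in one state with the same remainder; add a state when all current targets are rejected. Accepting states are where Accept strings end.
a: 0a undefined. 0a->0: ok.
b: 0b undefined. 0b->0: ok.
c: 0c undefined. 0c->0: no, aca/bbaa meet in 0. Open state 1: 0c->1.
ca: 1a undefined. 1a->0: no, aca/bbaa meet in 0. 1a->1: no, aca/babcaa meet in 1. Open state 2: 1a->2.
cc: 1c undefined. 1c->0: ok.
caa: 2a undefined. 2a->0: ok.
cab: 2b undefined. 2b->0: no, accaac/cabc meet in 1. 2b->1: ok.
cac: 2c undefined. 2c->0: ok.
bccacb: 1b undefined. 1b->0: ok.
All examples now run through 3 states with every (state, symbol) defined. Accept strings end in {1,2}, Reject strings end in {0}; accept={1,2}.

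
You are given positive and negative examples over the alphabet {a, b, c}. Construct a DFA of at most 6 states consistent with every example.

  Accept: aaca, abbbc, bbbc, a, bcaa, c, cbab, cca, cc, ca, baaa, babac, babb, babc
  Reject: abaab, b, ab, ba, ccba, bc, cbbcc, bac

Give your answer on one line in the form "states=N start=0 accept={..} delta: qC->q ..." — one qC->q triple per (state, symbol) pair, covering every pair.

Fold the examples into a partial DFA from state 0: repeatedly fix the first undefined (state, symbol) met by the shortest-then-alphabetical prefix, trying targets in increasing order and rejecting any under which an Accept and a Reject string meet in one state with the same remainder; add a state when all current targets are rejected. Accepting states are where Accept strings end.
a: 0a undefined. 0a->0: ok.
b: 0b undefined. 0b->0: no, abbbc/bc meet in 0 with "c" left. Open state 1: 0b->1.
c: 0c undefined. 0c->0: ok.
ba: 1a undefined. 1a->0: no, aaca/ba meet in 0. 1a->1: no, cbab/abaab meet in 1 with "b" left. Open state 2: 1a->2.
bb: 1b undefined. 1b->0: no, aaca/cbbcc meet in 0. 1b->1: no, abbbc/bc meet in 1 with "c" left. 1b->2: ok.
bc: 1c undefined. 1c->0: no, aaca/bc meet in 0. 1c->1: ok.
baa: 2a undefined. 2a->0: ok.
bab: 2b undefined. 2b->0: no, babb/abaab meet in 1. 2b->1: no, abbbc/abaab meet in 1. 2b->2: no, abbbc/bac meet in 2 with "c" left. Open state 3: 2b->3.
bac: 2c undefined. 2c->0: no, aaca/cbbcc meet in 0. 2c->1: ok.
baba: 3a undefined. 3a->0: ok.
babb: 3b undefined. 3b->0: ok.
babc: 3c undefined. 3c->0: ok.
All examples now run through 4 states with every (state, symbol) defined. Accept strings end in {0,3}, Reject strings end in {1,2}; accept={0,3}.

states=4 start=0 accept={0,3} delta: 0a->0 0b->1 0c->0 1a->2 1b->2 1c->1 2a->0 2b->3 2c->1 3a->0 3b->0 3c->0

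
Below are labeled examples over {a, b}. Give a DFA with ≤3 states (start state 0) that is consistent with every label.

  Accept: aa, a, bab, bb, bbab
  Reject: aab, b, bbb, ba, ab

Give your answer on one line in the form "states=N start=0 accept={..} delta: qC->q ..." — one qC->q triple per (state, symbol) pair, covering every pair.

Grow the machine one transition at a time. Run the examples from 0; the earliest place one falls off (shortest prefix, ties alphabetical) gets sent to the lowest-numbered state that keeps every Accept/Reject pair distinguishable — a pair clashes when both reach the same state with identical unread suffix — and to a fresh state only if none does.
a: 0a undefined. 0a->0: ok.
b: 0b undefined. 0b->0: no, aa/aab meet in 0. Open state 1: 0b->1.
ba: 1a undefined. 1a->0: no, aa/ba meet in 0. 1a->1: ok.
bb: 1b undefined. 1b->0: no, bbab/aab meet in 1. 1b->1: no, bab/aab meet in 1. Open state 2: 1b->2.
bba: 2a undefined. 2a->0: no, bbab/aab meet in 1. 2a->1: ok.
bbb: 2b undefined. 2b->0: no, aa/bbb meet in 0. 2b->1: ok.
All examples now run through 3 states with every (state, symbol) defined. Accept strings end in {0,2}, Reject strings end in {1}; accept={0,2}.

states=3 start=0 accept={0,2} delta: 0a->0 0b->1 1a->1 1b->2 2a->1 2b->1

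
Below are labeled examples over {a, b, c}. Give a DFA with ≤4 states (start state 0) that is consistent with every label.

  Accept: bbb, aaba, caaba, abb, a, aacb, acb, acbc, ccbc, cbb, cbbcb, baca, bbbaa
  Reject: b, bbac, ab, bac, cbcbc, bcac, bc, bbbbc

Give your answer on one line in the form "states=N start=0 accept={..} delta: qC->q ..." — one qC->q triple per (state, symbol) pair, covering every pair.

State merging on the prefix tree: take the shortest (then alphabetical) example prefix whose next move is undefined and point that move at state 0, else 1, else 2, ...; a target is out if some Accept/Reject pair would then sit in one state with the same input left (inseparable). If every existing state is out, open a new one.
a: 0a undefined. 0a->0: ok.
b: 0b undefined. 0b->0: no, bbb/b meet in 0. Open state 1: 0b->1.
c: 0c undefined. 0c->0: no, aacb/b meet in 1. 0c->1: ok.
ba: 1a undefined. 1a->0: ok.
bb: 1b undefined. 1b->0: no, bbb/b meet in 1. 1b->1: no, bbb/b meet in 1. Open state 2: 1b->2.
bc: 1c undefined. 1c->0: no, aaba/bc meet in 0. 1c->1: ok.
bba: 2a undefined. 2a->0: ok.
bbb: 2b undefined. 2b->0: ok.
cbc: 2c undefined. 2c->0: ok.
All examples now run through 3 states with every (state, symbol) defined. Accept strings end in {0,2}, Reject strings end in {1}; accept={0,2}.

states=3 start=0 accept={0,2} delta: 0a->0 0b->1 0c->1 1a->0 1b->2 1c->1 2a->0 2b->0 2c->0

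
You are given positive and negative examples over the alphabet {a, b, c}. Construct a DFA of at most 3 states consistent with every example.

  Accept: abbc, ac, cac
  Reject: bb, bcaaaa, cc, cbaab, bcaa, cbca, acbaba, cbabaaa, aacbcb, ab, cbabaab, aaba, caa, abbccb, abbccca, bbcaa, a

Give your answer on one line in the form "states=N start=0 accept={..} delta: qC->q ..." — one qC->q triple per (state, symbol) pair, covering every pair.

states=2 start=0 accept={1} delta: 0a->0 0b->0 0c->1 1a->0 1b->0 1c->0

Grow the machine one transition at a time. Run the examples from 0; the earliest place one falls off (shortest prefix, ties alphabetical) gets sent to the lowest-numbered state that keeps every Accept/Reject pair distinguishable — a pair clashes when both reach the same state with identical unread suffix — and to a fresh state only if none does.
a: 0a undefined. 0a->0: ok.
b: 0b undefined. 0b->0: ok.
c: 0c undefined. 0c->0: no, abbc/bb meet in 0. Open state 1: 0c->1.
ca: 1a undefined. 1a->0: ok.
cb: 1b undefined. 1b->0: ok.
cc: 1c undefined. 1c->0: ok.
All examples now run through 2 states with every (state, symbol) defined. Accept strings end in {1}, Reject strings end in {0}; accept={1}.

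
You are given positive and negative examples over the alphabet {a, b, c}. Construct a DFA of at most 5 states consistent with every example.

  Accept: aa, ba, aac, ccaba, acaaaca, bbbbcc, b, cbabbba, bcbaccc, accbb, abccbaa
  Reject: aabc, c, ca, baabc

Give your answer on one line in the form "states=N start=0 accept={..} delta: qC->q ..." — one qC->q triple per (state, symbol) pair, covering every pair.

states=3 start=0 accept={0,1} delta: 0a->1 0b->0 0c->2 1a->1 1b->0 1c->0 2a->2 2b->0 2c->0

State merging on the prefix tree: take the shortest (then alphabetical) example prefix whose next move is undefined and point that move at state 0, else 1, else 2, ...; a target is out if some Accept/Reject pair would then sit in one state with the same input left (inseparable). If every existing state is out, open a new one.
a: 0a undefined. 0a->0: no, aac/c meet in 0 with "c" left. Open state 1: 0a->1.
b: 0b undefined. 0b->0: ok.
c: 0c undefined. 0c->0: no, ba/ca meet in 1. 0c->1: no, aa/ca meet in 1 with "a" left. Open state 2: 0c->2.
aa: 1a undefined. 1a->0: no, aac/aabc meet in 2. 1a->1: ok.
ab: 1b undefined. 1b->0: ok.
ac: 1c undefined. 1c->0: ok.
ca: 2a undefined. 2a->0: no, aac/ca meet in 0. 2a->1: no, aa/ca meet in 1. 2a->2: ok.
cb: 2b undefined. 2b->0: ok.
cc: 2c undefined. 2c->0: ok.
All examples now run through 3 states with every (state, symbol) defined. Accept strings end in {0,1}, Reject strings end in {2}; accept={0,1}.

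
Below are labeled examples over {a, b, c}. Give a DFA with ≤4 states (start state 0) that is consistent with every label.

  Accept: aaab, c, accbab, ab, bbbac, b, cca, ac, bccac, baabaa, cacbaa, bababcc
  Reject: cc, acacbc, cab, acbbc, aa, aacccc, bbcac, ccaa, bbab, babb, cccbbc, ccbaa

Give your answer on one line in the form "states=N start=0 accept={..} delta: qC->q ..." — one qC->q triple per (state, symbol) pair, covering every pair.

states=3 start=0 accept={1} delta: 0a->0 0b->1 0c->1 1a->2 1b->1 1c->2 2a->1 2b->2 2c->1

Fold the examples into a partial DFA from state 0: repeatedly fix the first undefined (state, symbol) met by the shortest-then-alphabetical prefix, trying targets in increasing order and rejecting any under which an Accept and a Reject string meet in one state with the same remainder; add a state when all current targets are rejected. Accepting states are where Accept strings end.
a: 0a undefined. 0a->0: ok.
b: 0b undefined. 0b->0: no, aaab/aa meet in 0. Open state 1: 0b->1.
c: 0c undefined. 0c->0: no, aaab/cab meet in 1. 0c->1: ok.
ba: 1a undefined. 1a->0: no, aaab/cab meet in 1. 1a->1: no, cacbaa/ccbaa meet in 1 with "cbaa" left. Open state 2: 1a->2.
bb: 1b undefined. 1b->0: no, aaab/bbab meet in 1. 1b->1: ok.
bc: 1c undefined. 1c->0: no, aaab/bbcac meet in 1. 1c->1: no, aaab/cc meet in 1. 1c->2: ok.
baa: 2a undefined. 2a->0: no, aaab/bbcac meet in 1. 2a->1: ok.
bab: 2b undefined. 2b->0: no, aaab/babb meet in 1. 2b->1: no, aaab/cab meet in 1. 2b->2: ok.
bcc: 2c undefined. 2c->0: no, aaab/aacccc meet in 1. 2c->1: ok.
All examples now run through 3 states with every (state, symbol) defined. Accept strings end in {1}, Reject strings end in {0,2}; accept={1}.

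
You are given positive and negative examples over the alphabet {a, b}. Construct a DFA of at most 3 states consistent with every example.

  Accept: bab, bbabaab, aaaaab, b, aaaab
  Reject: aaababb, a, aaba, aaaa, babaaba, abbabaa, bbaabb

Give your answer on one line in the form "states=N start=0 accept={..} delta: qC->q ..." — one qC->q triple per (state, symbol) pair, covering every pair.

states=2 start=0 accept={1} delta: 0a->0 0b->1 1a->0 1b->0

Fold the examples into a partial DFA from state 0: repeatedly fix the first undefined (state, symbol) met by the shortest-then-alphabetical prefix, trying targets in increasing order and rejecting any under which an Accept and a Reject string meet in one state with the same remainder; add a state when all current targets are rejected. Accepting states are where Accept strings end.
a: 0a undefined. 0a->0: ok.
b: 0b undefined. 0b->0: no, bab/aaababb meet in 0. Open state 1: 0b->1.
ba: 1a undefined. 1a->0: ok.
bb: 1b undefined. 1b->0: ok.
All examples now run through 2 states with every (state, symbol) defined. Accept strings end in {1}, Reject strings end in {0}; accept={1}.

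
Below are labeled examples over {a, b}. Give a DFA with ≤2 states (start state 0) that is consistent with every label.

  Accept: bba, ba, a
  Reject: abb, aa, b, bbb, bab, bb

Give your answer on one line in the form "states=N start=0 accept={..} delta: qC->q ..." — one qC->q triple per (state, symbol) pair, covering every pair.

State merging on the prefix tree: take the shortest (then alphabetical) example prefix whose next move is undefined and point that move at state 0, else 1, else 2, ...; a target is out if some Accept/Reject pair would then sit in one state with the same input left (inseparable). If every existing state is out, open a new one.
a: 0a undefined. 0a->0: no, a/aa meet in 0. Open state 1: 0a->1.
b: 0b undefined. 0b->0: ok.
aa: 1a undefined. 1a->0: ok.
ab: 1b undefined. 1b->0: ok.
All examples now run through 2 states with every (state, symbol) defined. Accept strings end in {1}, Reject strings end in {0}; accept={1}.

states=2 start=0 accept={1} delta: 0a->1 0b->0 1a->0 1b->0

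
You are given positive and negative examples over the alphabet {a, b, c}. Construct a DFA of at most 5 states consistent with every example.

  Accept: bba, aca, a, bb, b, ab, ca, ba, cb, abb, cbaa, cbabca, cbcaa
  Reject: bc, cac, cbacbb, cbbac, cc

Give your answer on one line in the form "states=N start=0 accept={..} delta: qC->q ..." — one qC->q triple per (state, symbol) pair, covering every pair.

states=3 start=0 accept={0,2} delta: 0a->0 0b->0 0c->1 1a->0 1b->2 1c->1 2a->0 2b->1 2c->0

Grow the machine one transition at a time. Run the examples from 0; the earliest place one falls off (shortest prefix, ties alphabetical) gets sent to the lowest-numbered state that keeps every Accept/Reject pair distinguishable — a pair clashes when both reach the same state with identical unread suffix — and to a fresh state only if none does.
a: 0a undefined. 0a->0: ok.
b: 0b undefined. 0b->0: ok.
c: 0c undefined. 0c->0: no, bba/bc meet in 0. Open state 1: 0c->1.
ca: 1a undefined. 1a->0: ok.
cb: 1b undefined. 1b->0: no, bba/cbacbb meet in 0. 1b->1: no, cb/bc meet in 1. Open state 2: 1b->2.
cc: 1c undefined. 1c->0: no, bba/cc meet in 0. 1c->1: ok.
cba: 2a undefined. 2a->0: ok.
cbb: 2b undefined. 2b->0: no, bba/cbacbb meet in 0. 2b->1: ok.
cbc: 2c undefined. 2c->0: ok.
All examples now run through 3 states with every (state, symbol) defined. Accept strings end in {0,2}, Reject strings end in {1}; accept={0,2}.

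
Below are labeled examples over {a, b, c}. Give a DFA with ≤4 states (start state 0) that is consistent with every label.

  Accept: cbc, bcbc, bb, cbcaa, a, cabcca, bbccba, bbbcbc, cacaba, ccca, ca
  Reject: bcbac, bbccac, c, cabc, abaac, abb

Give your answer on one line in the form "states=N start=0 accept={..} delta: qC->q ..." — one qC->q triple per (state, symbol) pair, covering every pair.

Fold the examples into a partial DFA from state 0: repeatedly fix the first undefined (state, symbol) met by the shortest-then-alphabetical prefix, trying targets in increasing order and rejecting any under which an Accept and a Reject string meet in one state with the same remainder; add a state when all current targets are rejected. Accepting states are where Accept strings end.
a: 0a undefined. 0a->0: no, bb/abb meet in 0 with "bb" left. Open state 1: 0a->1.
b: 0b undefined. 0b->0: ok.
c: 0c undefined. 0c->0: no, cbc/c meet in 0. 0c->1: no, a/c meet in 1. Open state 2: 0c->2.
ab: 1b undefined. 1b->0: no, bb/abb meet in 0. 1b->1: no, a/abb meet in 1. 1b->2: ok.
ca: 2a undefined. 2a->0: ok.
cb: 2b undefined. 2b->0: no, cbc/c meet in 2. 2b->1: no, cbc/abaac meet in 1 with "c" left. 2b->2: ok.
cc: 2c undefined. 2c->0: ok.
abaac: 1c undefined. 1c->0: no, cbc/bbccac meet in 0. 1c->1: no, a/bbccac meet in 1. 1c->2: ok.
cbcaa: 1a undefined. 1a->0: ok.
All examples now run through 3 states with every (state, symbol) defined. Accept strings end in {0,1}, Reject strings end in {2}; accept={0,1}.

states=3 start=0 accept={0,1} delta: 0a->1 0b->0 0c->2 1a->0 1b->2 1c->2 2a->0 2b->2 2c->0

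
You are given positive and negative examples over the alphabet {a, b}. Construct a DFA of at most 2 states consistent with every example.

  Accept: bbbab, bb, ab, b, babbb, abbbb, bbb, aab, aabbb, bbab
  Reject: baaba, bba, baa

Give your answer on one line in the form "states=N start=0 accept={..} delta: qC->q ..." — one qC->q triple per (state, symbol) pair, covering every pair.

State merging on the prefix tree: take the shortest (then alphabetical) example prefix whose next move is undefined and point that move at state 0, else 1, else 2, ...; a target is out if some Accept/Reject pair would then sit in one state with the same input left (inseparable). If every existing state is out, open a new one.
a: 0a undefined. 0a->0: ok.
b: 0b undefined. 0b->0: no, bbbab/baaba meet in 0. Open state 1: 0b->1.
ba: 1a undefined. 1a->0: ok.
bb: 1b undefined. 1b->0: no, bb/baaba meet in 0. 1b->1: ok.
All examples now run through 2 states with every (state, symbol) defined. Accept strings end in {1}, Reject strings end in {0}; accept={1}.

states=2 start=0 accept={1} delta: 0a->0 0b->1 1a->0 1b->1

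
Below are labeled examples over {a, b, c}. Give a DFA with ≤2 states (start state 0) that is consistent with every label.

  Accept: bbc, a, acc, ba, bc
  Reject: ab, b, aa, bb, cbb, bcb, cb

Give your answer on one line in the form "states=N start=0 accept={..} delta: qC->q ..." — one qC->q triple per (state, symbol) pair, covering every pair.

states=2 start=0 accept={1} delta: 0a->1 0b->0 0c->1 1a->0 1b->0 1c->0

State merging on the prefix tree: take the shortest (then alphabetical) example prefix whose next move is undefined and point that move at state 0, else 1, else 2, ...; a target is out if some Accept/Reject pair would then sit in one state with the same input left (inseparable). If every existing state is out, open a new one.
a: 0a undefined. 0a->0: no, a/aa meet in 0. Open state 1: 0a->1.
b: 0b undefined. 0b->0: ok.
c: 0c undefined. 0c->0: no, bbc/b meet in 0. 0c->1: ok.
aa: 1a undefined. 1a->0: ok.
ab: 1b undefined. 1b->0: ok.
ac: 1c undefined. 1c->0: ok.
All examples now run through 2 states with every (state, symbol) defined. Accept strings end in {1}, Reject strings end in {0}; accept={1}.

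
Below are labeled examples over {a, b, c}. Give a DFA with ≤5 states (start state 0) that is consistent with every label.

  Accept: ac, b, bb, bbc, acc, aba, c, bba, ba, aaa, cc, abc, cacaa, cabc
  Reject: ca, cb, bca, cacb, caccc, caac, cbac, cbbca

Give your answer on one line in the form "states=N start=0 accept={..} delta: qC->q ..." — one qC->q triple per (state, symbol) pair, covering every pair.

states=4 start=0 accept={0,1} delta: 0a->0 0b->0 0c->1 1a->2 1b->2 1c->0 2a->2 2b->0 2c->3 3a->0 3b->2 3c->2

Fold the examples into a partial DFA from state 0: repeatedly fix the first undefined (state, symbol) met by the shortest-then-alphabetical prefix, trying targets in increasing order and rejecting any under which an Accept and a Reject string meet in one state with the same remainder; add a state when all current targets are rejected. Accepting states are where Accept strings end.
a: 0a undefined. 0a->0: ok.
b: 0b undefined. 0b->0: ok.
c: 0c undefined. 0c->0: no, ac/ca meet in 0. Open state 1: 0c->1.
ca: 1a undefined. 1a->0: no, ac/caac meet in 1. 1a->1: no, ac/ca meet in 1. Open state 2: 1a->2.
cb: 1b undefined. 1b->0: no, ac/cbac meet in 1. 1b->1: no, ac/cb meet in 1. 1b->2: ok.
cc: 1c undefined. 1c->0: ok.
caa: 2a undefined. 2a->0: no, ac/caac meet in 1. 2a->1: no, b/caac meet in 0. 2a->2: ok.
cab: 2b undefined. 2b->0: ok.
cac: 2c undefined. 2c->0: no, b/cacb meet in 0. 2c->1: no, ac/caccc meet in 1. 2c->2: no, b/cacb meet in 0. Open state 3: 2c->3.
caca: 3a undefined. 3a->0: ok.
cacb: 3b undefined. 3b->0: no, b/cacb meet in 0. 3b->1: no, ac/cacb meet in 1. 3b->2: ok.
cacc: 3c undefined. 3c->0: no, ac/caccc meet in 1. 3c->1: no, b/caccc meet in 0. 3c->2: ok.
All examples now run through 4 states with every (state, symbol) defined. Accept strings end in {0,1}, Reject strings end in {2,3}; accept={0,1}.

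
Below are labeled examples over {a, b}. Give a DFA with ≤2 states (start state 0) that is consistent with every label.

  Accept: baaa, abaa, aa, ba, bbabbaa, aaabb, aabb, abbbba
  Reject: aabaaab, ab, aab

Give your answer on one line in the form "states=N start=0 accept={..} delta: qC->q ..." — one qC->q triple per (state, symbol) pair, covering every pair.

states=2 start=0 accept={0} delta: 0a->0 0b->1 1a->0 1b->0

Grow the machine one transition at a time. Run the examples from 0; the earliest place one falls off (shortest prefix, ties alphabetical) gets sent to the lowest-numbered state that keeps every Accept/Reject pair distinguishable — a pair clashes when both reach the same state with identical unread suffix — and to a fresh state only if none does.
a: 0a undefined. 0a->0: ok.
b: 0b undefined. 0b->0: no, baaa/aabaaab meet in 0. Open state 1: 0b->1.
ba: 1a undefined. 1a->0: ok.
bb: 1b undefined. 1b->0: ok.
All examples now run through 2 states with every (state, symbol) defined. Accept strings end in {0}, Reject strings end in {1}; accept={0}.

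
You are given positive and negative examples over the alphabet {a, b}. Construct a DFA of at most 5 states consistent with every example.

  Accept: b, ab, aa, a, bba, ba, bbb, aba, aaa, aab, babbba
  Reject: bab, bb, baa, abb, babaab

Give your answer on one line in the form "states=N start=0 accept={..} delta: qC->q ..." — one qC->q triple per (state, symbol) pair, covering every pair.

State merging on the prefix tree: take the shortest (then alphabetical) example prefix whose next move is undefined and point that move at state 0, else 1, else 2, ...; a target is out if some Accept/Reject pair would then sit in one state with the same input left (inseparable). If every existing state is out, open a new one.
a: 0a undefined. 0a->0: ok.
b: 0b undefined. 0b->0: no, b/bab meet in 0. Open state 1: 0b->1.
ba: 1a undefined. 1a->0: no, b/bab meet in 1. 1a->1: no, b/baa meet in 1. Open state 2: 1a->2.
bb: 1b undefined. 1b->0: no, aa/bb meet in 0. 1b->1: no, b/bb meet in 1. 1b->2: no, bba/baa meet in 2 with "a" left. Open state 3: 1b->3.
baa: 2a undefined. 2a->0: no, aa/baa meet in 0. 2a->1: no, b/baa meet in 1. 2a->2: no, ba/baa meet in 2. 2a->3: ok.
bab: 2b undefined. 2b->0: no, b/babaab meet in 1. 2b->1: no, b/bab meet in 1. 2b->2: no, ba/bab meet in 2. 2b->3: ok.
bba: 3a undefined. 3a->0: no, b/babaab meet in 1. 3a->1: ok.
bbb: 3b undefined. 3b->0: ok.
All examples now run through 4 states with every (state, symbol) defined. Accept strings end in {0,1,2}, Reject strings end in {3}; accept={0,1,2}.

states=4 start=0 accept={0,1,2} delta: 0a->0 0b->1 1a->2 1b->3 2a->3 2b->3 3a->1 3b->0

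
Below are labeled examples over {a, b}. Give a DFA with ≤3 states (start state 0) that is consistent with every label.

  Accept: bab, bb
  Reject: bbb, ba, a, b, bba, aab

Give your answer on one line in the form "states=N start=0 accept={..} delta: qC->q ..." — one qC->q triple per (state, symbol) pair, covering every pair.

Grow the machine one transition at a time. Run the examples from 0; the earliest place one falls off (shortest prefix, ties alphabetical) gets sent to the lowest-numbered state that keeps every Accept/Reject pair distinguishable — a pair clashes when both reach the same state with identical unread suffix — and to a fresh state only if none does.
a: 0a undefined. 0a->0: ok.
b: 0b undefined. 0b->0: no, bab/bbb meet in 0. Open state 1: 0b->1.
ba: 1a undefined. 1a->0: no, bab/b meet in 1. 1a->1: ok.
bb: 1b undefined. 1b->0: no, bab/a meet in 0. 1b->1: no, bab/bbb meet in 1. Open state 2: 1b->2.
bba: 2a undefined. 2a->0: ok.
bbb: 2b undefined. 2b->0: ok.
All examples now run through 3 states with every (state, symbol) defined. Accept strings end in {2}, Reject strings end in {0,1}; accept={2}.

states=3 start=0 accept={2} delta: 0a->0 0b->1 1a->1 1b->2 2a->0 2b->0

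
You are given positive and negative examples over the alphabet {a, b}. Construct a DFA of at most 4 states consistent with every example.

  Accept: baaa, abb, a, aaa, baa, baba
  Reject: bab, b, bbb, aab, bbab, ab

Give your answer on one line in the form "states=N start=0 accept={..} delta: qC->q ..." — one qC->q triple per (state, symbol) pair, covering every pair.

states=2 start=0 accept={0} delta: 0a->0 0b->1 1a->0 1b->0

Fold the examples into a partial DFA from state 0: repeatedly fix the first undefined (state, symbol) met by the shortest-then-alphabetical prefix, trying targets in increasing order and rejecting any under which an Accept and a Reject string meet in one state with the same remainder; add a state when all current targets are rejected. Accepting states are where Accept strings end.
a: 0a undefined. 0a->0: ok.
b: 0b undefined. 0b->0: no, baaa/bab meet in 0. Open state 1: 0b->1.
ba: 1a undefined. 1a->0: ok.
bb: 1b undefined. 1b->0: ok.
All examples now run through 2 states with every (state, symbol) defined. Accept strings end in {0}, Reject strings end in {1}; accept={0}.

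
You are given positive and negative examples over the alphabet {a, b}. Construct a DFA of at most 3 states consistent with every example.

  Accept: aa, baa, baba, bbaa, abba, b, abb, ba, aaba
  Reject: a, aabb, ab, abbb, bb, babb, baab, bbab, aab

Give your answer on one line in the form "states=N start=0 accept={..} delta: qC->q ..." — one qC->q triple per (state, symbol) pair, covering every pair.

State merging on the prefix tree: take the shortest (then alphabetical) example prefix whose next move is undefined and point that move at state 0, else 1, else 2, ...; a target is out if some Accept/Reject pair would then sit in one state with the same input left (inseparable). If every existing state is out, open a new one.
a: 0a undefined. 0a->0: no, aa/a meet in 0. Open state 1: 0a->1.
b: 0b undefined. 0b->0: no, b/bb meet in 0. 0b->1: no, b/a meet in 1. Open state 2: 0b->2.
aa: 1a undefined. 1a->0: no, b/aab meet in 2. 1a->1: no, aa/a meet in 1. 1a->2: ok.
ab: 1b undefined. 1b->0: ok.
ba: 2a undefined. 2a->0: no, baa/a meet in 1. 2a->1: no, aa/babb meet in 2. 2a->2: ok.
bb: 2b undefined. 2b->0: no, aa/aabb meet in 2. 2b->1: ok.
All examples now run through 3 states with every (state, symbol) defined. Accept strings end in {2}, Reject strings end in {0,1}; accept={2}.

states=3 start=0 accept={2} delta: 0a->1 0b->2 1a->2 1b->0 2a->2 2b->1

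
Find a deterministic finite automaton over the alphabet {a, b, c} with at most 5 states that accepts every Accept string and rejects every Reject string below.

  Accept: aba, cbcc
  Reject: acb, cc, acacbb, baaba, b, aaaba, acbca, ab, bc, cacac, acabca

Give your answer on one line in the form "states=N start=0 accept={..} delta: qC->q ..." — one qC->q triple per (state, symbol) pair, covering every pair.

State merging on the prefix tree: take the shortest (then alphabetical) example prefix whose next move is undefined and point that move at state 0, else 1, else 2, ...; a target is out if some Accept/Reject pair would then sit in one state with the same input left (inseparable). If every existing state is out, open a new one.
a: 0a undefined. 0a->0: no, aba/aaaba meet in 0 with "ba" left. Open state 1: 0a->1.
b: 0b undefined. 0b->0: ok.
c: 0c undefined. 0c->0: no, cbcc/cc meet in 0. 0c->1: ok.
aa: 1a undefined. 1a->0: no, aba/aaaba meet in 1 with "ba" left. 1a->1: no, aba/baaba meet in 1 with "ba" left. Open state 2: 1a->2.
ab: 1b undefined. 1b->0: no, aba/bc meet in 1. 1b->1: ok.
ac: 1c undefined. 1c->0: no, aba/acbca meet in 2. 1c->1: no, aba/acbca meet in 2. 1c->2: no, aba/cc meet in 2. Open state 3: 1c->3.
aaa: 2a undefined. 2a->0: ok.
aca: 3a undefined. 3a->0: no, aba/acabca meet in 2. 3a->1: ok.
acb: 3b undefined. 3b->0: no, aba/acbca meet in 2. 3b->1: ok.
cac: 2c undefined. 2c->0: ok.
baab: 2b undefined. 2b->0: ok.
cbcc: 3c undefined. 3c->0: no, cbcc/b meet in 0. 3c->1: no, cbcc/acb meet in 1. 3c->2: ok.
All examples now run through 4 states with every (state, symbol) defined. Accept strings end in {2}, Reject strings end in {0,1,3}; accept={2}.

states=4 start=0 accept={2} delta: 0a->1 0b->0 0c->1 1a->2 1b->1 1c->3 2a->0 2b->0 2c->0 3a->1 3b->1 3c->2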